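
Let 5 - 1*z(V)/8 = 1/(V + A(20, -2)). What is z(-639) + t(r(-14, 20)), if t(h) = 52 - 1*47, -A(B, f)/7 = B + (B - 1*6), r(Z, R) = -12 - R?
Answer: 39473/877 ≈ 45.009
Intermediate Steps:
A(B, f) = 42 - 14*B (A(B, f) = -7*(B + (B - 1*6)) = -7*(B + (B - 6)) = -7*(B + (-6 + B)) = -7*(-6 + 2*B) = 42 - 14*B)
z(V) = 40 - 8/(-238 + V) (z(V) = 40 - 8/(V + (42 - 14*20)) = 40 - 8/(V + (42 - 280)) = 40 - 8/(V - 238) = 40 - 8/(-238 + V))
t(h) = 5 (t(h) = 52 - 47 = 5)
z(-639) + t(r(-14, 20)) = 8*(-1191 + 5*(-639))/(-238 - 639) + 5 = 8*(-1191 - 3195)/(-877) + 5 = 8*(-1/877)*(-4386) + 5 = 35088/877 + 5 = 39473/877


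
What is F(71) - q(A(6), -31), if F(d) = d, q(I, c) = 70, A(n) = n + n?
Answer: 1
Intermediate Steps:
A(n) = 2*n
F(71) - q(A(6), -31) = 71 - 1*70 = 71 - 70 = 1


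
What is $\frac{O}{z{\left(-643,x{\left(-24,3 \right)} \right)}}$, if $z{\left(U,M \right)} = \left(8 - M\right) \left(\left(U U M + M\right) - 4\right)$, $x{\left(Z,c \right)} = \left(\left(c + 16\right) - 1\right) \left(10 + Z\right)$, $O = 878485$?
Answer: $- \frac{175697}{5417849008} \approx -3.2429 \cdot 10^{-5}$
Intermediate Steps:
$x{\left(Z,c \right)} = \left(10 + Z\right) \left(15 + c\right)$ ($x{\left(Z,c \right)} = \left(\left(16 + c\right) - 1\right) \left(10 + Z\right) = \left(15 + c\right) \left(10 + Z\right) = \left(10 + Z\right) \left(15 + c\right)$)
$z{\left(U,M \right)} = \left(8 - M\right) \left(-4 + M + M U^{2}\right)$ ($z{\left(U,M \right)} = \left(8 - M\right) \left(\left(U^{2} M + M\right) - 4\right) = \left(8 - M\right) \left(\left(M U^{2} + M\right) - 4\right) = \left(8 - M\right) \left(\left(M + M U^{2}\right) - 4\right) = \left(8 - M\right) \left(-4 + M + M U^{2}\right)$)
$\frac{O}{z{\left(-643,x{\left(-24,3 \right)} \right)}} = \frac{878485}{-32 - \left(150 + 10 \cdot 3 + 15 \left(-24\right) - 72\right)^{2} + 12 \left(150 + 10 \cdot 3 + 15 \left(-24\right) - 72\right) - \left(150 + 10 \cdot 3 + 15 \left(-24\right) - 72\right)^{2} \left(-643\right)^{2} + 8 \left(150 + 10 \cdot 3 + 15 \left(-24\right) - 72\right) \left(-643\right)^{2}} = \frac{878485}{-32 - \left(150 + 30 - 360 - 72\right)^{2} + 12 \left(150 + 30 - 360 - 72\right) - \left(150 + 30 - 360 - 72\right)^{2} \cdot 413449 + 8 \left(150 + 30 - 360 - 72\right) 413449} = \frac{878485}{-32 - \left(-252\right)^{2} + 12 \left(-252\right) - \left(-252\right)^{2} \cdot 413449 + 8 \left(-252\right) 413449} = \frac{878485}{-32 - 63504 - 3024 - 63504 \cdot 413449 - 833513184} = \frac{878485}{-32 - 63504 - 3024 - 26255665296 - 833513184} = \frac{878485}{-27089245040} = 878485 \left(- \frac{1}{27089245040}\right) = - \frac{175697}{5417849008}$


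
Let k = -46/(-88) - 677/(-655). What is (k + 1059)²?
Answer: 934233468344289/830592400 ≈ 1.1248e+6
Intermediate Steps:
k = 44853/28820 (k = -46*(-1/88) - 677*(-1/655) = 23/44 + 677/655 = 44853/28820 ≈ 1.5563)
(k + 1059)² = (44853/28820 + 1059)² = (30565233/28820)² = 934233468344289/830592400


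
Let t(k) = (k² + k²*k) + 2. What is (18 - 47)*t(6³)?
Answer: -293606266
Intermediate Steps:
t(k) = 2 + k² + k³ (t(k) = (k² + k³) + 2 = 2 + k² + k³)
(18 - 47)*t(6³) = (18 - 47)*(2 + (6³)² + (6³)³) = -29*(2 + 216² + 216³) = -29*(2 + 46656 + 10077696) = -29*10124354 = -293606266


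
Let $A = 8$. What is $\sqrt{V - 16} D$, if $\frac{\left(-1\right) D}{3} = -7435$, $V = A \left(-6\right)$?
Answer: $178440 i \approx 1.7844 \cdot 10^{5} i$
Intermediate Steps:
$V = -48$ ($V = 8 \left(-6\right) = -48$)
$D = 22305$ ($D = \left(-3\right) \left(-7435\right) = 22305$)
$\sqrt{V - 16} D = \sqrt{-48 - 16} \cdot 22305 = \sqrt{-64} \cdot 22305 = 8 i 22305 = 178440 i$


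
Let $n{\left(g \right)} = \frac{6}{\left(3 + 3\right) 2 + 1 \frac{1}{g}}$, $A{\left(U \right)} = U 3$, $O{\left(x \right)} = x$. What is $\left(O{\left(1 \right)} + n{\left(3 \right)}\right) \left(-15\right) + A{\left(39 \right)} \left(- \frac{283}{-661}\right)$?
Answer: $\frac{679782}{24457} \approx 27.795$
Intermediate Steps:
$A{\left(U \right)} = 3 U$
$n{\left(g \right)} = \frac{6}{12 + \frac{1}{g}}$ ($n{\left(g \right)} = \frac{6}{6 \cdot 2 + \frac{1}{g}} = \frac{6}{12 + \frac{1}{g}}$)
$\left(O{\left(1 \right)} + n{\left(3 \right)}\right) \left(-15\right) + A{\left(39 \right)} \left(- \frac{283}{-661}\right) = \left(1 + 6 \cdot 3 \frac{1}{1 + 12 \cdot 3}\right) \left(-15\right) + 3 \cdot 39 \left(- \frac{283}{-661}\right) = \left(1 + 6 \cdot 3 \frac{1}{1 + 36}\right) \left(-15\right) + 117 \left(\left(-283\right) \left(- \frac{1}{661}\right)\right) = \left(1 + 6 \cdot 3 \cdot \frac{1}{37}\right) \left(-15\right) + 117 \cdot \frac{283}{661} = \left(1 + 6 \cdot 3 \cdot \frac{1}{37}\right) \left(-15\right) + \frac{33111}{661} = \left(1 + \frac{18}{37}\right) \left(-15\right) + \frac{33111}{661} = \frac{55}{37} \left(-15\right) + \frac{33111}{661} = - \frac{825}{37} + \frac{33111}{661} = \frac{679782}{24457}$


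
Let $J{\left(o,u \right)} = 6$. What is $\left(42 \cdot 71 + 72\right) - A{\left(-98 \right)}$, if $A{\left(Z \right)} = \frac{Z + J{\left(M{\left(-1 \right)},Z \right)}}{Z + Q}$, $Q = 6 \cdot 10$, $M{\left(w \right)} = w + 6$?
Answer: $\frac{57980}{19} \approx 3051.6$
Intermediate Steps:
$M{\left(w \right)} = 6 + w$
$Q = 60$
$A{\left(Z \right)} = \frac{6 + Z}{60 + Z}$ ($A{\left(Z \right)} = \frac{Z + 6}{Z + 60} = \frac{6 + Z}{60 + Z}$)
$\left(42 \cdot 71 + 72\right) - A{\left(-98 \right)} = \left(42 \cdot 71 + 72\right) - \frac{6 - 98}{60 - 98} = \left(2982 + 72\right) - \frac{1}{-38} \left(-92\right) = 3054 - \left(- \frac{1}{38}\right) \left(-92\right) = 3054 - \frac{46}{19} = \frac{57980}{19}$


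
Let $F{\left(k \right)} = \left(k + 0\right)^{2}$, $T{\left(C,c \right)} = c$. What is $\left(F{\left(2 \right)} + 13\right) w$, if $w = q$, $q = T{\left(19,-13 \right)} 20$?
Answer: $-4420$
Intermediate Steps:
$q = -260$ ($q = \left(-13\right) 20 = -260$)
$F{\left(k \right)} = k^{2}$
$w = -260$
$\left(F{\left(2 \right)} + 13\right) w = \left(2^{2} + 13\right) \left(-260\right) = \left(4 + 13\right) \left(-260\right) = 17 \left(-260\right) = -4420$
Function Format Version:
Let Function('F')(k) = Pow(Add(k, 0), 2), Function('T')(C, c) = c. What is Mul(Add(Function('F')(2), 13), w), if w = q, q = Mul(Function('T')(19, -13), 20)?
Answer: -4420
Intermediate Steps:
q = -260 (q = Mul(-13, 20) = -260)
Function('F')(k) = Pow(k, 2)
w = -260
Mul(Add(Function('F')(2), 13), w) = Mul(Add(Pow(2, 2), 13), -260) = Mul(Add(4, 13), -260) = Mul(17, -260) = -4420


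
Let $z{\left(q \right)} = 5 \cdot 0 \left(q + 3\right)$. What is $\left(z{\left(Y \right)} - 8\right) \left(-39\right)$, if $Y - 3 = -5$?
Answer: $312$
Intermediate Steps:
$Y = -2$ ($Y = 3 - 5 = -2$)
$z{\left(q \right)} = 0$ ($z{\left(q \right)} = 0 \left(3 + q\right) = 0$)
$\left(z{\left(Y \right)} - 8\right) \left(-39\right) = \left(0 - 8\right) \left(-39\right) = \left(-8\right) \left(-39\right) = 312$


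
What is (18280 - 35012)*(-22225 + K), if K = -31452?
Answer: 898123564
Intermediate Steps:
(18280 - 35012)*(-22225 + K) = (18280 - 35012)*(-22225 - 31452) = -16732*(-53677) = 898123564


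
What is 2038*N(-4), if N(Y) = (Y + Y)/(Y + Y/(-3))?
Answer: 6114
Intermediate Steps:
N(Y) = 3 (N(Y) = (2*Y)/(Y + Y*(-1/3)) = (2*Y)/(Y - Y/3) = (2*Y)/((2*Y/3)) = (2*Y)*(3/(2*Y)) = 3)
2038*N(-4) = 2038*3 = 6114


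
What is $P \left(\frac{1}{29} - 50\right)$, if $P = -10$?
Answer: $\frac{14490}{29} \approx 499.66$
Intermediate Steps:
$P \left(\frac{1}{29} - 50\right) = - 10 \left(\frac{1}{29} - 50\right) = \left(-10\right) \left(- \frac{1449}{29}\right) = \frac{14490}{29}$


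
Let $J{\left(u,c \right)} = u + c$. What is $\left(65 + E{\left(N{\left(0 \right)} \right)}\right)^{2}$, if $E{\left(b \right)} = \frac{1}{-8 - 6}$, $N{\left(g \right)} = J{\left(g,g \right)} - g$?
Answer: $\frac{826281}{196} \approx 4215.7$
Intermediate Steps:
$J{\left(u,c \right)} = c + u$
$N{\left(g \right)} = g$ ($N{\left(g \right)} = \left(g + g\right) - g = 2 g - g = g$)
$E{\left(b \right)} = - \frac{1}{14}$ ($E{\left(b \right)} = \frac{1}{-14} = - \frac{1}{14}$)
$\left(65 + E{\left(N{\left(0 \right)} \right)}\right)^{2} = \left(65 - \frac{1}{14}\right)^{2} = \left(\frac{909}{14}\right)^{2} = \frac{826281}{196}$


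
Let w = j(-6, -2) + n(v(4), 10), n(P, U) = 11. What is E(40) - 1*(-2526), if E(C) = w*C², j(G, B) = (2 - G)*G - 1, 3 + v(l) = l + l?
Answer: -58274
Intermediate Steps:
v(l) = -3 + 2*l (v(l) = -3 + (l + l) = -3 + 2*l)
j(G, B) = -1 + G*(2 - G) (j(G, B) = G*(2 - G) - 1 = -1 + G*(2 - G))
w = -38 (w = (-1 - 1*(-6)² + 2*(-6)) + 11 = (-1 - 1*36 - 12) + 11 = (-1 - 36 - 12) + 11 = -49 + 11 = -38)
E(C) = -38*C²
E(40) - 1*(-2526) = -38*40² - 1*(-2526) = -38*1600 + 2526 = -60800 + 2526 = -58274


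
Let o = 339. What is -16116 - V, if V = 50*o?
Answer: -33066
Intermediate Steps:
V = 16950 (V = 50*339 = 16950)
-16116 - V = -16116 - 1*16950 = -16116 - 16950 = -33066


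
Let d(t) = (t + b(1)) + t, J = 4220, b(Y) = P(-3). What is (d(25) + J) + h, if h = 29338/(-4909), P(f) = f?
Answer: 20917365/4909 ≈ 4261.0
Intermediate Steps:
b(Y) = -3
h = -29338/4909 (h = 29338*(-1/4909) = -29338/4909 ≈ -5.9764)
d(t) = -3 + 2*t (d(t) = (t - 3) + t = (-3 + t) + t = -3 + 2*t)
(d(25) + J) + h = ((-3 + 2*25) + 4220) - 29338/4909 = ((-3 + 50) + 4220) - 29338/4909 = (47 + 4220) - 29338/4909 = 4267 - 29338/4909 = 20917365/4909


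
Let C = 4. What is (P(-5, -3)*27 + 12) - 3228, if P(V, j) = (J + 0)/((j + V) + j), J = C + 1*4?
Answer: -35592/11 ≈ -3235.6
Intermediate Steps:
J = 8 (J = 4 + 1*4 = 4 + 4 = 8)
P(V, j) = 8/(V + 2*j) (P(V, j) = (8 + 0)/((j + V) + j) = 8/((V + j) + j) = 8/(V + 2*j))
(P(-5, -3)*27 + 12) - 3228 = ((8/(-5 + 2*(-3)))*27 + 12) - 3228 = ((8/(-5 - 6))*27 + 12) - 3228 = ((8/(-11))*27 + 12) - 3228 = ((8*(-1/11))*27 + 12) - 3228 = (-8/11*27 + 12) - 3228 = (-216/11 + 12) - 3228 = -84/11 - 3228 = -35592/11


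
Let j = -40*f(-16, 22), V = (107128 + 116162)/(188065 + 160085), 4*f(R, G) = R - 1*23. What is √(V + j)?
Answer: √52610025765/11605 ≈ 19.765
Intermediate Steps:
f(R, G) = -23/4 + R/4 (f(R, G) = (R - 1*23)/4 = (R - 23)/4 = (-23 + R)/4 = -23/4 + R/4)
V = 7443/11605 (V = 223290/348150 = 223290*(1/348150) = 7443/11605 ≈ 0.64136)
j = 390 (j = -40*(-23/4 + (¼)*(-16)) = -40*(-23/4 - 4) = -40*(-39/4) = 390)
√(V + j) = √(7443/11605 + 390) = √(4533393/11605) = √52610025765/11605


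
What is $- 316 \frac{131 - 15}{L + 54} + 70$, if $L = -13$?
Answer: $- \frac{33786}{41} \approx -824.05$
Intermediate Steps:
$- 316 \frac{131 - 15}{L + 54} + 70 = - 316 \frac{131 - 15}{-13 + 54} + 70 = - 316 \cdot \frac{116}{41} + 70 = - 316 \cdot 116 \cdot \frac{1}{41} + 70 = \left(-316\right) \frac{116}{41} + 70 = - \frac{36656}{41} + 70 = - \frac{33786}{41}$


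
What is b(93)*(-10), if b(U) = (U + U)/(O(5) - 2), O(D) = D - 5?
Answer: 930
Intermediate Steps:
O(D) = -5 + D
b(U) = -U (b(U) = (U + U)/((-5 + 5) - 2) = (2*U)/(0 - 2) = (2*U)/(-2) = (2*U)*(-1/2) = -U)
b(93)*(-10) = -1*93*(-10) = -93*(-10) = 930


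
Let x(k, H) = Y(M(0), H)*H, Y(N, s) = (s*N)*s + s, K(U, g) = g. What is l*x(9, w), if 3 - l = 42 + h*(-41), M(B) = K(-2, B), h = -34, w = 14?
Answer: -280868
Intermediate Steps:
M(B) = B
Y(N, s) = s + N*s² (Y(N, s) = (N*s)*s + s = N*s² + s = s + N*s²)
x(k, H) = H² (x(k, H) = (H*(1 + 0*H))*H = (H*(1 + 0))*H = (H*1)*H = H*H = H²)
l = -1433 (l = 3 - (42 - 34*(-41)) = 3 - (42 + 1394) = 3 - 1*1436 = 3 - 1436 = -1433)
l*x(9, w) = -1433*14² = -1433*196 = -280868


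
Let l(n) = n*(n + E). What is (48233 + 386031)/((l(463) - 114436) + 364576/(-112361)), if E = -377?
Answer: -24397168652/4192258837 ≈ -5.8196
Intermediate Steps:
l(n) = n*(-377 + n) (l(n) = n*(n - 377) = n*(-377 + n))
(48233 + 386031)/((l(463) - 114436) + 364576/(-112361)) = (48233 + 386031)/((463*(-377 + 463) - 114436) + 364576/(-112361)) = 434264/((463*86 - 114436) + 364576*(-1/112361)) = 434264/((39818 - 114436) - 364576/112361) = 434264/(-74618 - 364576/112361) = 434264/(-8384517674/112361) = 434264*(-112361/8384517674) = -24397168652/4192258837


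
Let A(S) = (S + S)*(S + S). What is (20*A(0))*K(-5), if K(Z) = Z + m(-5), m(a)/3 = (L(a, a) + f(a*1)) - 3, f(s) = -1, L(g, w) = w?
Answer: 0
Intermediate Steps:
m(a) = -12 + 3*a (m(a) = 3*((a - 1) - 3) = 3*((-1 + a) - 3) = 3*(-4 + a) = -12 + 3*a)
K(Z) = -27 + Z (K(Z) = Z + (-12 + 3*(-5)) = Z + (-12 - 15) = Z - 27 = -27 + Z)
A(S) = 4*S² (A(S) = (2*S)*(2*S) = 4*S²)
(20*A(0))*K(-5) = (20*(4*0²))*(-27 - 5) = (20*(4*0))*(-32) = (20*0)*(-32) = 0*(-32) = 0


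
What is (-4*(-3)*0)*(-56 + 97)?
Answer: 0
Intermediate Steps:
(-4*(-3)*0)*(-56 + 97) = (12*0)*41 = 0*41 = 0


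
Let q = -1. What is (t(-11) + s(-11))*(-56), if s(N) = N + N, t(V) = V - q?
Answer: 1792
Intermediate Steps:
t(V) = 1 + V (t(V) = V - 1*(-1) = V + 1 = 1 + V)
s(N) = 2*N
(t(-11) + s(-11))*(-56) = ((1 - 11) + 2*(-11))*(-56) = (-10 - 22)*(-56) = -32*(-56) = 1792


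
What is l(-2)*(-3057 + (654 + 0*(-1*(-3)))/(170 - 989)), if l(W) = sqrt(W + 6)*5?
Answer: -8347790/273 ≈ -30578.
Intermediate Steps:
l(W) = 5*sqrt(6 + W) (l(W) = sqrt(6 + W)*5 = 5*sqrt(6 + W))
l(-2)*(-3057 + (654 + 0*(-1*(-3)))/(170 - 989)) = (5*sqrt(6 - 2))*(-3057 + (654 + 0*(-1*(-3)))/(170 - 989)) = (5*sqrt(4))*(-3057 + (654 + 0*3)/(-819)) = (5*2)*(-3057 + (654 + 0)*(-1/819)) = 10*(-3057 + 654*(-1/819)) = 10*(-3057 - 218/273) = 10*(-834779/273) = -8347790/273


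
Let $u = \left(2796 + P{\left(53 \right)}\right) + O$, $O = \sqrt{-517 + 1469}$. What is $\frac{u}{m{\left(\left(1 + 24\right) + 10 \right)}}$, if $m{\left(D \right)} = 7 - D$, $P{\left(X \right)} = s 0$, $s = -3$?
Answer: $- \frac{699}{7} - \frac{\sqrt{238}}{14} \approx -100.96$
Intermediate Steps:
$P{\left(X \right)} = 0$ ($P{\left(X \right)} = \left(-3\right) 0 = 0$)
$O = 2 \sqrt{238}$ ($O = \sqrt{952} = 2 \sqrt{238} \approx 30.854$)
$u = 2796 + 2 \sqrt{238}$ ($u = \left(2796 + 0\right) + 2 \sqrt{238} = 2796 + 2 \sqrt{238} \approx 2826.9$)
$\frac{u}{m{\left(\left(1 + 24\right) + 10 \right)}} = \frac{2796 + 2 \sqrt{238}}{7 - \left(\left(1 + 24\right) + 10\right)} = \frac{2796 + 2 \sqrt{238}}{7 - \left(25 + 10\right)} = \frac{2796 + 2 \sqrt{238}}{7 - 35} = \frac{2796 + 2 \sqrt{238}}{-28} = \left(2796 + 2 \sqrt{238}\right) \left(- \frac{1}{28}\right) = - \frac{699}{7} - \frac{\sqrt{238}}{14}$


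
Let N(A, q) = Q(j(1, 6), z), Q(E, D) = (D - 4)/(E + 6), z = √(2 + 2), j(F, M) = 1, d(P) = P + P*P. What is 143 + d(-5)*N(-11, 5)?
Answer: 961/7 ≈ 137.29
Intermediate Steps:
d(P) = P + P²
z = 2 (z = √4 = 2)
Q(E, D) = (-4 + D)/(6 + E)
N(A, q) = -2/7 (N(A, q) = (-4 + 2)/(6 + 1) = -2/7)
143 + d(-5)*N(-11, 5) = 143 - 5*(1 - 5)*(-2/7) = 143 - 5*(-4)*(-2/7) = 143 + 20*(-2/7) = 143 - 40/7 = 961/7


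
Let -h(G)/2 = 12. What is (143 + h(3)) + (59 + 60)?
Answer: 238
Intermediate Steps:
h(G) = -24 (h(G) = -2*12 = -24)
(143 + h(3)) + (59 + 60) = (143 - 24) + (59 + 60) = 119 + 119 = 238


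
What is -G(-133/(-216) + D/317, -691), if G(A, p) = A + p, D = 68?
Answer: 47257303/68472 ≈ 690.17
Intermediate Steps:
-G(-133/(-216) + D/317, -691) = -((-133/(-216) + 68/317) - 691) = -((-133*(-1/216) + 68*(1/317)) - 691) = -((133/216 + 68/317) - 691) = -(56849/68472 - 691) = -1*(-47257303/68472) = 47257303/68472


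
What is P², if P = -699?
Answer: 488601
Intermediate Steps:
P² = (-699)² = 488601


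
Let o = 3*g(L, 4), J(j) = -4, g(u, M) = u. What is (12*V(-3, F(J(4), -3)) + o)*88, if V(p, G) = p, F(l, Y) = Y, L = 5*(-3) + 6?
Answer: -5544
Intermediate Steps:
L = -9 (L = -15 + 6 = -9)
o = -27 (o = 3*(-9) = -27)
(12*V(-3, F(J(4), -3)) + o)*88 = (12*(-3) - 27)*88 = (-36 - 27)*88 = -63*88 = -5544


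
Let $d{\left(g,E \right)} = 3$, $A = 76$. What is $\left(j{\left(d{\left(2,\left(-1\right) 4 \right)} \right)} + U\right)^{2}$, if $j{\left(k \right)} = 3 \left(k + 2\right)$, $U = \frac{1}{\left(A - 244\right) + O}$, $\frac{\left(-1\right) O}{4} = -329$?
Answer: $\frac{296562841}{1317904} \approx 225.03$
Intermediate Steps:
$O = 1316$ ($O = \left(-4\right) \left(-329\right) = 1316$)
$U = \frac{1}{1148}$ ($U = \frac{1}{\left(76 - 244\right) + 1316} = \frac{1}{-168 + 1316} = \frac{1}{1148} \approx 0.00087108$)
$j{\left(k \right)} = 6 + 3 k$ ($j{\left(k \right)} = 3 \left(2 + k\right) = 6 + 3 k$)
$\left(j{\left(d{\left(2,\left(-1\right) 4 \right)} \right)} + U\right)^{2} = \left(\left(6 + 3 \cdot 3\right) + \frac{1}{1148}\right)^{2} = \left(\left(6 + 9\right) + \frac{1}{1148}\right)^{2} = \left(15 + \frac{1}{1148}\right)^{2} = \left(\frac{17221}{1148}\right)^{2} = \frac{296562841}{1317904}$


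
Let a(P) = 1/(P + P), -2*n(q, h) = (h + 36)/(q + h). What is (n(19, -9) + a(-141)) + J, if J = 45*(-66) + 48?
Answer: -8243857/2820 ≈ -2923.4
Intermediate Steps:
n(q, h) = -(36 + h)/(2*(h + q)) (n(q, h) = -(h + 36)/(2*(q + h)) = -(36 + h)/(2*(h + q)))
a(P) = 1/(2*P)
J = -2922 (J = -2970 + 48 = -2922)
(n(19, -9) + a(-141)) + J = ((-18 - ½*(-9))/(-9 + 19) + (½)/(-141)) - 2922 = ((-18 + 9/2)/10 + (½)*(-1/141)) - 2922 = ((⅒)*(-27/2) - 1/282) - 2922 = (-27/20 - 1/282) - 2922 = -3817/2820 - 2922 = -8243857/2820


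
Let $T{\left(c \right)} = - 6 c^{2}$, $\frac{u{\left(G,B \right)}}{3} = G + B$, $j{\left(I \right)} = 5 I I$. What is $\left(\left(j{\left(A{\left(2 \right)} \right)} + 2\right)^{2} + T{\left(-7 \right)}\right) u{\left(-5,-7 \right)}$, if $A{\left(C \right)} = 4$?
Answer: $-231480$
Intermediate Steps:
$j{\left(I \right)} = 5 I^{2}$
$u{\left(G,B \right)} = 3 B + 3 G$ ($u{\left(G,B \right)} = 3 \left(G + B\right) = 3 \left(B + G\right) = 3 B + 3 G$)
$\left(\left(j{\left(A{\left(2 \right)} \right)} + 2\right)^{2} + T{\left(-7 \right)}\right) u{\left(-5,-7 \right)} = \left(\left(5 \cdot 4^{2} + 2\right)^{2} - 6 \left(-7\right)^{2}\right) \left(3 \left(-7\right) + 3 \left(-5\right)\right) = \left(\left(5 \cdot 16 + 2\right)^{2} - 294\right) \left(-21 - 15\right) = \left(\left(80 + 2\right)^{2} - 294\right) \left(-36\right) = \left(82^{2} - 294\right) \left(-36\right) = \left(6724 - 294\right) \left(-36\right) = 6430 \left(-36\right) = -231480$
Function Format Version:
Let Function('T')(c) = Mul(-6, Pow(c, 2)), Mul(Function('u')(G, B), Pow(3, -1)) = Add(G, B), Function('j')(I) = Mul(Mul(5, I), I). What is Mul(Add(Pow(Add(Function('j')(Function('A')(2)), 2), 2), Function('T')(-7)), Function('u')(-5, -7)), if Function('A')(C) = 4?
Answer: -231480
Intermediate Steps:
Function('j')(I) = Mul(5, Pow(I, 2))
Function('u')(G, B) = Add(Mul(3, B), Mul(3, G)) (Function('u')(G, B) = Mul(3, Add(G, B)) = Mul(3, Add(B, G)) = Add(Mul(3, B), Mul(3, G)))
Mul(Add(Pow(Add(Function('j')(Function('A')(2)), 2), 2), Function('T')(-7)), Function('u')(-5, -7)) = Mul(Add(Pow(Add(Mul(5, Pow(4, 2)), 2), 2), Mul(-6, Pow(-7, 2))), Add(Mul(3, -7), Mul(3, -5))) = Mul(Add(Pow(Add(Mul(5, 16), 2), 2), Mul(-6, 49)), Add(-21, -15)) = Mul(Add(Pow(Add(80, 2), 2), -294), -36) = Mul(Add(Pow(82, 2), -294), -36) = Mul(Add(6724, -294), -36) = Mul(6430, -36) = -231480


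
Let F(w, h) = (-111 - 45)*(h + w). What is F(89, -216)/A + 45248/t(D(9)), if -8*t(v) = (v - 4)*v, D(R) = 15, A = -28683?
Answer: -1154006228/525855 ≈ -2194.5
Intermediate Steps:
F(w, h) = -156*h - 156*w (F(w, h) = -156*(h + w) = -156*h - 156*w)
t(v) = -v*(-4 + v)/8 (t(v) = -(v - 4)*v/8 = -(-4 + v)*v/8 = -v*(-4 + v)/8)
F(89, -216)/A + 45248/t(D(9)) = (-156*(-216) - 156*89)/(-28683) + 45248/(((⅛)*15*(4 - 1*15))) = (33696 - 13884)*(-1/28683) + 45248/(((⅛)*15*(4 - 15))) = 19812*(-1/28683) + 45248/(((⅛)*15*(-11))) = -6604/9561 + 45248/(-165/8) = -6604/9561 + 45248*(-8/165) = -6604/9561 - 361984/165 = -1154006228/525855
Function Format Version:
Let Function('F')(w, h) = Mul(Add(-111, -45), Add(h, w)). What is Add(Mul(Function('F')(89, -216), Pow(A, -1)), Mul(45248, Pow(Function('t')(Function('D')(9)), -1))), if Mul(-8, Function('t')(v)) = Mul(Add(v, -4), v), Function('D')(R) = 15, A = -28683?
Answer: Rational(-1154006228, 525855) ≈ -2194.5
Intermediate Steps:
Function('F')(w, h) = Add(Mul(-156, h), Mul(-156, w)) (Function('F')(w, h) = Mul(-156, Add(h, w)) = Add(Mul(-156, h), Mul(-156, w)))
Function('t')(v) = Mul(Rational(-1, 8), v, Add(-4, v)) (Function('t')(v) = Mul(Rational(-1, 8), Mul(Add(v, -4), v)) = Mul(Rational(-1, 8), Mul(Add(-4, v), v)) = Mul(Rational(-1, 8), Mul(v, Add(-4, v))) = Mul(Rational(-1, 8), v, Add(-4, v)))
Add(Mul(Function('F')(89, -216), Pow(A, -1)), Mul(45248, Pow(Function('t')(Function('D')(9)), -1))) = Add(Mul(Add(Mul(-156, -216), Mul(-156, 89)), Pow(-28683, -1)), Mul(45248, Pow(Mul(Rational(1, 8), 15, Add(4, Mul(-1, 15))), -1))) = Add(Mul(Add(33696, -13884), Rational(-1, 28683)), Mul(45248, Pow(Mul(Rational(1, 8), 15, Add(4, -15)), -1))) = Add(Mul(19812, Rational(-1, 28683)), Mul(45248, Pow(Mul(Rational(1, 8), 15, -11), -1))) = Add(Rational(-6604, 9561), Mul(45248, Pow(Rational(-165, 8), -1))) = Add(Rational(-6604, 9561), Mul(45248, Rational(-8, 165))) = Add(Rational(-6604, 9561), Rational(-361984, 165)) = Rational(-1154006228, 525855)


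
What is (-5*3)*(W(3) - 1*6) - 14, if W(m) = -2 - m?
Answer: 151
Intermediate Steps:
(-5*3)*(W(3) - 1*6) - 14 = (-5*3)*((-2 - 1*3) - 1*6) - 14 = -15*((-2 - 3) - 6) - 14 = -15*(-5 - 6) - 14 = -15*(-11) - 14 = 165 - 14 = 151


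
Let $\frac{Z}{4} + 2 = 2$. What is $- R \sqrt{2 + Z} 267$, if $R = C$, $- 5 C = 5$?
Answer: $267 \sqrt{2} \approx 377.6$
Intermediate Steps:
$Z = 0$ ($Z = -8 + 4 \cdot 2 = -8 + 8 = 0$)
$C = -1$ ($C = \left(- \frac{1}{5}\right) 5 = -1$)
$R = -1$
$- R \sqrt{2 + Z} 267 = \left(-1\right) \left(-1\right) \sqrt{2 + 0} \cdot 267 = 1 \sqrt{2} \cdot 267 = \sqrt{2} \cdot 267 = 267 \sqrt{2}$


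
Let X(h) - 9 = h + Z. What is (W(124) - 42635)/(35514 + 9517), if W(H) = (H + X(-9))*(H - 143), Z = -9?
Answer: -44820/45031 ≈ -0.99531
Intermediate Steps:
X(h) = h (X(h) = 9 + (h - 9) = 9 + (-9 + h) = h)
W(H) = (-143 + H)*(-9 + H) (W(H) = (H - 9)*(H - 143) = (-9 + H)*(-143 + H) = (-143 + H)*(-9 + H))
(W(124) - 42635)/(35514 + 9517) = ((1287 + 124² - 152*124) - 42635)/(35514 + 9517) = ((1287 + 15376 - 18848) - 42635)/45031 = (-2185 - 42635)*(1/45031) = -44820*1/45031 = -44820/45031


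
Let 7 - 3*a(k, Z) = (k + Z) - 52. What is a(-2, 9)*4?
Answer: 208/3 ≈ 69.333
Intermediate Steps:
a(k, Z) = 59/3 - Z/3 - k/3 (a(k, Z) = 7/3 - ((k + Z) - 52)/3 = 7/3 - ((Z + k) - 52)/3 = 7/3 - (-52 + Z + k)/3 = 7/3 + (52/3 - Z/3 - k/3) = 59/3 - Z/3 - k/3)
a(-2, 9)*4 = (59/3 - ⅓*9 - ⅓*(-2))*4 = (59/3 - 3 + ⅔)*4 = (52/3)*4 = 208/3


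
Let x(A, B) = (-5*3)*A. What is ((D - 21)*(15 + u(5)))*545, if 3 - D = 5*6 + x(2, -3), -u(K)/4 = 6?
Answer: 88290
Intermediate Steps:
x(A, B) = -15*A
u(K) = -24 (u(K) = -4*6 = -24)
D = 3 (D = 3 - (5*6 - 15*2) = 3 - (30 - 30) = 3 - 1*0 = 3 + 0 = 3)
((D - 21)*(15 + u(5)))*545 = ((3 - 21)*(15 - 24))*545 = -18*(-9)*545 = 162*545 = 88290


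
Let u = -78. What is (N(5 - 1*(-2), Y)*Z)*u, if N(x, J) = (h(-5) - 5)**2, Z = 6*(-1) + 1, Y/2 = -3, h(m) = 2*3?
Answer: 390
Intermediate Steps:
h(m) = 6
Y = -6 (Y = 2*(-3) = -6)
Z = -5 (Z = -6 + 1 = -5)
N(x, J) = 1 (N(x, J) = (6 - 5)**2 = 1**2 = 1)
(N(5 - 1*(-2), Y)*Z)*u = (1*(-5))*(-78) = -5*(-78) = 390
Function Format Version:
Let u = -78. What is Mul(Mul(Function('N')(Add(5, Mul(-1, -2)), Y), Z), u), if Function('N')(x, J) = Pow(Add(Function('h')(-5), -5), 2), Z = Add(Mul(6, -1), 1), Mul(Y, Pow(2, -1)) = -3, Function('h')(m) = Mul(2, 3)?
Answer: 390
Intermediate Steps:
Function('h')(m) = 6
Y = -6 (Y = Mul(2, -3) = -6)
Z = -5 (Z = Add(-6, 1) = -5)
Function('N')(x, J) = 1 (Function('N')(x, J) = Pow(Add(6, -5), 2) = Pow(1, 2) = 1)
Mul(Mul(Function('N')(Add(5, Mul(-1, -2)), Y), Z), u) = Mul(Mul(1, -5), -78) = Mul(-5, -78) = 390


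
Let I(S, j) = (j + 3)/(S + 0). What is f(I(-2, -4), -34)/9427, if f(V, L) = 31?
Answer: 31/9427 ≈ 0.0032884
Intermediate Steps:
I(S, j) = (3 + j)/S
f(I(-2, -4), -34)/9427 = 31/9427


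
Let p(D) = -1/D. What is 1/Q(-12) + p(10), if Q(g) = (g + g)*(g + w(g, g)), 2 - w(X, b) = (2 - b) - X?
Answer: -427/4320 ≈ -0.098843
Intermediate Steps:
w(X, b) = X + b (w(X, b) = 2 - ((2 - b) - X) = 2 - (2 - X - b) = 2 + (-2 + X + b) = X + b)
Q(g) = 6*g² (Q(g) = (g + g)*(g + (g + g)) = (2*g)*(g + 2*g) = (2*g)*(3*g) = 6*g²)
1/Q(-12) + p(10) = 1/(6*(-12)²) - 1/10 = 1/(6*144) - 1*⅒ = 1/864 - ⅒ = -427/4320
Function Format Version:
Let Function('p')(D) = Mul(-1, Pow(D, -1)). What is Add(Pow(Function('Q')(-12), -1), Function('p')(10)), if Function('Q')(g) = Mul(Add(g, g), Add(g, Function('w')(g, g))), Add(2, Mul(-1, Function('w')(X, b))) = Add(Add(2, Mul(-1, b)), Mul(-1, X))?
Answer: Rational(-427, 4320) ≈ -0.098843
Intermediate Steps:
Function('w')(X, b) = Add(X, b) (Function('w')(X, b) = Add(2, Mul(-1, Add(Add(2, Mul(-1, b)), Mul(-1, X)))) = Add(2, Mul(-1, Add(2, Mul(-1, X), Mul(-1, b)))) = Add(2, Add(-2, X, b)) = Add(X, b))
Function('Q')(g) = Mul(6, Pow(g, 2)) (Function('Q')(g) = Mul(Add(g, g), Add(g, Add(g, g))) = Mul(Mul(2, g), Add(g, Mul(2, g))) = Mul(Mul(2, g), Mul(3, g)) = Mul(6, Pow(g, 2)))
Add(Pow(Function('Q')(-12), -1), Function('p')(10)) = Add(Pow(Mul(6, Pow(-12, 2)), -1), Mul(-1, Pow(10, -1))) = Add(Pow(Mul(6, 144), -1), Mul(-1, Rational(1, 10))) = Add(Pow(864, -1), Rational(-1, 10)) = Add(Rational(1, 864), Rational(-1, 10)) = Rational(-427, 4320)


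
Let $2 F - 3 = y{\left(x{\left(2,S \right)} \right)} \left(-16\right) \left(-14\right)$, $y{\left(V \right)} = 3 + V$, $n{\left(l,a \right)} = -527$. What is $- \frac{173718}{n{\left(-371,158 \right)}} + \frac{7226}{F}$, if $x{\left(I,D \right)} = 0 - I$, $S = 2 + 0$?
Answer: $\frac{47050190}{119629} \approx 393.3$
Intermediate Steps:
$S = 2$
$x{\left(I,D \right)} = - I$
$F = \frac{227}{2}$ ($F = \frac{3}{2} + \frac{\left(3 - 2\right) \left(-16\right) \left(-14\right)}{2} = \frac{3}{2} + \frac{1 \left(-16\right) \left(-14\right)}{2} = \frac{3}{2} + \frac{\left(-16\right) \left(-14\right)}{2} = \frac{3}{2} + \frac{1}{2} \cdot 224 = \frac{3}{2} + 112 = \frac{227}{2} \approx 113.5$)
$- \frac{173718}{n{\left(-371,158 \right)}} + \frac{7226}{F} = - \frac{173718}{-527} + \frac{7226}{\frac{227}{2}} = \left(-173718\right) \left(- \frac{1}{527}\right) + 7226 \cdot \frac{2}{227} = \frac{173718}{527} + \frac{14452}{227} = \frac{47050190}{119629}$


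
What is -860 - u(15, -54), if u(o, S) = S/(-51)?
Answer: -14638/17 ≈ -861.06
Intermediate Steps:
u(o, S) = -S/51 (u(o, S) = S*(-1/51) = -S/51)
-860 - u(15, -54) = -860 - (-1)*(-54)/51 = -860 - 1*18/17 = -860 - 18/17 = -14638/17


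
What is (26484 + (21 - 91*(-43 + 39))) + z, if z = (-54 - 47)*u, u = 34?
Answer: 23435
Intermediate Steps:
z = -3434 (z = (-54 - 47)*34 = -101*34 = -3434)
(26484 + (21 - 91*(-43 + 39))) + z = (26484 + (21 - 91*(-43 + 39))) - 3434 = (26484 + (21 - 91*(-4))) - 3434 = (26484 + (21 + 364)) - 3434 = (26484 + 385) - 3434 = 26869 - 3434 = 23435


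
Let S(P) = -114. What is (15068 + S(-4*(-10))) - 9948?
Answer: 5006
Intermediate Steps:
(15068 + S(-4*(-10))) - 9948 = (15068 - 114) - 9948 = 14954 - 9948 = 5006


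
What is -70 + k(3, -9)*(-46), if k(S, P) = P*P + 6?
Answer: -4072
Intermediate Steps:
k(S, P) = 6 + P² (k(S, P) = P² + 6 = 6 + P²)
-70 + k(3, -9)*(-46) = -70 + (6 + (-9)²)*(-46) = -70 + (6 + 81)*(-46) = -70 + 87*(-46) = -70 - 4002 = -4072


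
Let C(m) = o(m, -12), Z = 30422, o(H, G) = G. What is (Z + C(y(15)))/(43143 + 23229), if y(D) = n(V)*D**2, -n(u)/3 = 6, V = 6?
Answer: 15205/33186 ≈ 0.45818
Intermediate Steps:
n(u) = -18 (n(u) = -3*6 = -18)
y(D) = -18*D**2
C(m) = -12
(Z + C(y(15)))/(43143 + 23229) = (30422 - 12)/(43143 + 23229) = 30410/66372 = 30410*(1/66372) = 15205/33186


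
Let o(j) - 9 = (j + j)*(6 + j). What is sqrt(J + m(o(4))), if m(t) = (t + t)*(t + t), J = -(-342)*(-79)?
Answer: sqrt(4666) ≈ 68.308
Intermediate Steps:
o(j) = 9 + 2*j*(6 + j) (o(j) = 9 + (j + j)*(6 + j) = 9 + (2*j)*(6 + j) = 9 + 2*j*(6 + j))
J = -27018 (J = -342*79 = -27018)
m(t) = 4*t**2 (m(t) = (2*t)*(2*t) = 4*t**2)
sqrt(J + m(o(4))) = sqrt(-27018 + 4*(9 + 2*4**2 + 12*4)**2) = sqrt(-27018 + 4*(9 + 2*16 + 48)**2) = sqrt(-27018 + 4*(9 + 32 + 48)**2) = sqrt(-27018 + 4*89**2) = sqrt(-27018 + 4*7921) = sqrt(-27018 + 31684) = sqrt(4666)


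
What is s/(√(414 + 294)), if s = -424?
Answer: -212*√177/177 ≈ -15.935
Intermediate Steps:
s/(√(414 + 294)) = -424/√(414 + 294) = -424*√177/354 = -212*√177/177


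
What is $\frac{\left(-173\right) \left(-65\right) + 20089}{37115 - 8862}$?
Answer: $\frac{31334}{28253} \approx 1.1091$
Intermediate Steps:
$\frac{\left(-173\right) \left(-65\right) + 20089}{37115 - 8862} = \frac{11245 + 20089}{28253} = 31334 \cdot \frac{1}{28253} = \frac{31334}{28253}$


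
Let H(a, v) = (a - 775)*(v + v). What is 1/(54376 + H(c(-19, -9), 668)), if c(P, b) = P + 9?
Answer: -1/994384 ≈ -1.0056e-6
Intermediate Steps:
c(P, b) = 9 + P
H(a, v) = 2*v*(-775 + a) (H(a, v) = (-775 + a)*(2*v) = 2*v*(-775 + a))
1/(54376 + H(c(-19, -9), 668)) = 1/(54376 + 2*668*(-775 + (9 - 19))) = 1/(54376 + 2*668*(-775 - 10)) = 1/(54376 + 2*668*(-785)) = 1/(54376 - 1048760) = 1/(-994384) = -1/994384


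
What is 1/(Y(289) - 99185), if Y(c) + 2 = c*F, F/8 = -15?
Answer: -1/133867 ≈ -7.4701e-6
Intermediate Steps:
F = -120 (F = 8*(-15) = -120)
Y(c) = -2 - 120*c (Y(c) = -2 + c*(-120) = -2 - 120*c)
1/(Y(289) - 99185) = 1/((-2 - 120*289) - 99185) = 1/((-2 - 34680) - 99185) = 1/(-34682 - 99185) = 1/(-133867) = -1/133867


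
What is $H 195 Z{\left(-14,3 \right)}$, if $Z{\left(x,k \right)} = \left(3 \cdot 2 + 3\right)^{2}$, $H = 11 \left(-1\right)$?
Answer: $-173745$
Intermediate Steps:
$H = -11$
$Z{\left(x,k \right)} = 81$ ($Z{\left(x,k \right)} = \left(6 + 3\right)^{2} = 9^{2} = 81$)
$H 195 Z{\left(-14,3 \right)} = \left(-11\right) 195 \cdot 81 = \left(-2145\right) 81 = -173745$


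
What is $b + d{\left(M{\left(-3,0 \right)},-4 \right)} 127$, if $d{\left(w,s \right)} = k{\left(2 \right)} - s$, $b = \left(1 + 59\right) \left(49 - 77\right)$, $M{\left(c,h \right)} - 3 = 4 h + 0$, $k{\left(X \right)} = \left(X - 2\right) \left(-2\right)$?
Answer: $-1172$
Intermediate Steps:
$k{\left(X \right)} = 4 - 2 X$ ($k{\left(X \right)} = \left(-2 + X\right) \left(-2\right) = 4 - 2 X$)
$M{\left(c,h \right)} = 3 + 4 h$ ($M{\left(c,h \right)} = 3 + \left(4 h + 0\right) = 3 + 4 h$)
$b = -1680$ ($b = 60 \left(-28\right) = -1680$)
$d{\left(w,s \right)} = - s$ ($d{\left(w,s \right)} = \left(4 - 4\right) - s = 0 - s = - s$)
$b + d{\left(M{\left(-3,0 \right)},-4 \right)} 127 = -1680 + \left(-1\right) \left(-4\right) 127 = -1680 + 4 \cdot 127 = -1680 + 508 = -1172$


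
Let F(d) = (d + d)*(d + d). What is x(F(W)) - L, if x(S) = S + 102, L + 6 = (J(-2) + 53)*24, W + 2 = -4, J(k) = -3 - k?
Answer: -996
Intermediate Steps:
W = -6 (W = -2 - 4 = -6)
L = 1242 (L = -6 + ((-3 - 1*(-2)) + 53)*24 = -6 + ((-3 + 2) + 53)*24 = -6 + (-1 + 53)*24 = -6 + 52*24 = -6 + 1248 = 1242)
F(d) = 4*d² (F(d) = (2*d)*(2*d) = 4*d²)
x(S) = 102 + S
x(F(W)) - L = (102 + 4*(-6)²) - 1*1242 = (102 + 4*36) - 1242 = (102 + 144) - 1242 = 246 - 1242 = -996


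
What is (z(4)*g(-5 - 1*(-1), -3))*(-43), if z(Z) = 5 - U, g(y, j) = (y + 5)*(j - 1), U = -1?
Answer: 1032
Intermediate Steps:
g(y, j) = (-1 + j)*(5 + y) (g(y, j) = (5 + y)*(-1 + j) = (-1 + j)*(5 + y))
z(Z) = 6 (z(Z) = 5 - 1*(-1) = 5 + 1 = 6)
(z(4)*g(-5 - 1*(-1), -3))*(-43) = (6*(-5 - (-5 - 1*(-1)) + 5*(-3) - 3*(-5 - 1*(-1))))*(-43) = (6*(-5 - (-5 + 1) - 15 - 3*(-5 + 1)))*(-43) = (6*(-5 - 1*(-4) - 15 - 3*(-4)))*(-43) = (6*(-5 + 4 - 15 + 12))*(-43) = (6*(-4))*(-43) = -24*(-43) = 1032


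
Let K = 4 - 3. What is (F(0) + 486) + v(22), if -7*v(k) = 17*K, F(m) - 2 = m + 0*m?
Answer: 3399/7 ≈ 485.57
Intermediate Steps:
F(m) = 2 + m (F(m) = 2 + (m + 0*m) = 2 + (m + 0) = 2 + m)
K = 1
v(k) = -17/7
(F(0) + 486) + v(22) = ((2 + 0) + 486) - 17/7 = (2 + 486) - 17/7 = 488 - 17/7 = 3399/7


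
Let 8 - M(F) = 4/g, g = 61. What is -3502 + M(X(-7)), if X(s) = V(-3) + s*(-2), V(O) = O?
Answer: -213138/61 ≈ -3494.1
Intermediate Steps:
X(s) = -3 - 2*s (X(s) = -3 + s*(-2) = -3 - 2*s)
M(F) = 484/61 (M(F) = 8 - 4/61 = 484/61)
-3502 + M(X(-7)) = -3502 + 484/61 = -213138/61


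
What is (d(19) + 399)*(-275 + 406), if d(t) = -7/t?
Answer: 992194/19 ≈ 52221.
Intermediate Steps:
(d(19) + 399)*(-275 + 406) = (-7/19 + 399)*(-275 + 406) = (-7*1/19 + 399)*131 = (-7/19 + 399)*131 = (7574/19)*131 = 992194/19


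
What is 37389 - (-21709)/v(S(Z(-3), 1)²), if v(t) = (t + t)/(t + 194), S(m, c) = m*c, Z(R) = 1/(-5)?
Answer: 105385137/2 ≈ 5.2693e+7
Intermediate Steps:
Z(R) = -⅕
S(m, c) = c*m
v(t) = 2*t/(194 + t) (v(t) = (2*t)/(194 + t) = 2*t/(194 + t))
37389 - (-21709)/v(S(Z(-3), 1)²) = 37389 - (-21709)/(2*(1*(-⅕))²/(194 + (1*(-⅕))²)) = 37389 - (-21709)/(2*(-⅕)²/(194 + (-⅕)²)) = 37389 - (-21709)/(2*(1/25)/(194 + 1/25)) = 37389 - (-21709)/(2*(1/25)/(4851/25)) = 37389 - (-21709)/(2*(1/25)*(25/4851)) = 37389 - (-21709)/2/4851 = 37389 - (-21709)*4851/2 = 37389 - 1*(-105310359/2) = 37389 + 105310359/2 = 105385137/2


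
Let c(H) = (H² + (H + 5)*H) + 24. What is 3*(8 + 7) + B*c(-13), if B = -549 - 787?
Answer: -396747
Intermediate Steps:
c(H) = 24 + H² + H*(5 + H) (c(H) = (H² + (5 + H)*H) + 24 = (H² + H*(5 + H)) + 24 = 24 + H² + H*(5 + H))
B = -1336
3*(8 + 7) + B*c(-13) = 3*(8 + 7) - 1336*(24 + 2*(-13)² + 5*(-13)) = 3*15 - 1336*(24 + 2*169 - 65) = 45 - 1336*(24 + 338 - 65) = 45 - 1336*297 = 45 - 396792 = -396747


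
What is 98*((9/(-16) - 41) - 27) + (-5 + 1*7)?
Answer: -53737/8 ≈ -6717.1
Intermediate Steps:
98*((9/(-16) - 41) - 27) + (-5 + 1*7) = 98*((9*(-1/16) - 41) - 27) + (-5 + 7) = 98*((-9/16 - 41) - 27) + 2 = 98*(-665/16 - 27) + 2 = 98*(-1097/16) + 2 = -53753/8 + 2 = -53737/8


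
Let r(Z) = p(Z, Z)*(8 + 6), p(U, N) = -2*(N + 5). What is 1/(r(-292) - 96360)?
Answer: -1/88324 ≈ -1.1322e-5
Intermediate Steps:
p(U, N) = -10 - 2*N (p(U, N) = -2*(5 + N) = -10 - 2*N)
r(Z) = -140 - 28*Z (r(Z) = (-10 - 2*Z)*(8 + 6) = (-10 - 2*Z)*14 = -140 - 28*Z)
1/(r(-292) - 96360) = 1/((-140 - 28*(-292)) - 96360) = 1/((-140 + 8176) - 96360) = 1/(8036 - 96360) = 1/(-88324) = -1/88324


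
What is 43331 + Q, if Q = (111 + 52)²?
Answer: 69900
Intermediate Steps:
Q = 26569 (Q = 163² = 26569)
43331 + Q = 43331 + 26569 = 69900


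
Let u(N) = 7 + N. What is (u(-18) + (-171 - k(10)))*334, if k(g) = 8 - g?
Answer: -60120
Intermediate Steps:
(u(-18) + (-171 - k(10)))*334 = ((7 - 18) + (-171 - (8 - 1*10)))*334 = (-11 + (-171 - (8 - 10)))*334 = (-11 + (-171 - 1*(-2)))*334 = (-11 + (-171 + 2))*334 = (-11 - 169)*334 = -180*334 = -60120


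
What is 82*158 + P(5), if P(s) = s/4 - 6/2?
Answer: 51817/4 ≈ 12954.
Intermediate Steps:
P(s) = -3 + s/4 (P(s) = s*(1/4) - 6*1/2 = s/4 - 3 = -3 + s/4)
82*158 + P(5) = 82*158 + (-3 + (1/4)*5) = 12956 + (-3 + 5/4) = 12956 - 7/4 = 51817/4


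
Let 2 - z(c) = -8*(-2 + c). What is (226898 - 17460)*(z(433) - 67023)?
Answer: -13314601974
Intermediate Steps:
z(c) = -14 + 8*c (z(c) = 2 - (-8)*(-2 + c) = 2 - (16 - 8*c) = 2 + (-16 + 8*c) = -14 + 8*c)
(226898 - 17460)*(z(433) - 67023) = (226898 - 17460)*((-14 + 8*433) - 67023) = 209438*((-14 + 3464) - 67023) = 209438*(3450 - 67023) = 209438*(-63573) = -13314601974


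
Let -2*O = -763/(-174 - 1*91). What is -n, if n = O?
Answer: 763/530 ≈ 1.4396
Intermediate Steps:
O = -763/530 (O = -(-763)/(2*(-174 - 1*91)) = -(-763)/(2*(-174 - 91)) = -(-763)/(2*(-265)) = -(-763)*(-1)/(2*265) = -½*763/265 = -763/530 ≈ -1.4396)
n = -763/530 ≈ -1.4396
-n = -1*(-763/530) = 763/530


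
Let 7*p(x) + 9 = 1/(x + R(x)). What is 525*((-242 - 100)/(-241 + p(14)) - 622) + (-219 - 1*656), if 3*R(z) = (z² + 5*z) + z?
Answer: -178405033625/546109 ≈ -3.2668e+5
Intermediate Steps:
R(z) = 2*z + z²/3 (R(z) = ((z² + 5*z) + z)/3 = (z² + 6*z)/3 = 2*z + z²/3)
p(x) = -9/7 + 1/(7*(x + x*(6 + x)/3))
525*((-242 - 100)/(-241 + p(14)) - 622) + (-219 - 1*656) = 525*((-242 - 100)/(-241 + (3/7)*(1 - 27*14 - 3*14²)/(14*(9 + 14))) - 622) + (-219 - 1*656) = 525*(-342/(-241 + (3/7)*(1/14)*(1 - 378 - 3*196)/23) - 622) + (-219 - 656) = 525*(-342/(-241 + (3/7)*(1/14)*(1/23)*(1 - 378 - 588)) - 622) - 875 = 525*(-342/(-241 + (3/7)*(1/14)*(1/23)*(-965)) - 622) - 875 = 525*(-342/(-241 - 2895/2254) - 622) - 875 = 525*(-342/(-546109/2254) - 622) - 875 = 525*(-342*(-2254/546109) - 622) - 875 = 525*(770868/546109 - 622) - 875 = 525*(-338908930/546109) - 875 = -177927188250/546109 - 875 = -178405033625/546109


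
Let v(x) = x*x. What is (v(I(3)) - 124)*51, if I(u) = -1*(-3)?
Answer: -5865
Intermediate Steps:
I(u) = 3
v(x) = x**2
(v(I(3)) - 124)*51 = (3**2 - 124)*51 = (9 - 124)*51 = -115*51 = -5865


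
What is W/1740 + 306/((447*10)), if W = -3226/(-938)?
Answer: 8564149/121592940 ≈ 0.070433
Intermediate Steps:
W = 1613/469 (W = -3226*(-1/938) = 1613/469 ≈ 3.4392)
W/1740 + 306/((447*10)) = (1613/469)/1740 + 306/((447*10)) = (1613/469)*(1/1740) + 306/4470 = 1613/816060 + 306*(1/4470) = 1613/816060 + 51/745 = 8564149/121592940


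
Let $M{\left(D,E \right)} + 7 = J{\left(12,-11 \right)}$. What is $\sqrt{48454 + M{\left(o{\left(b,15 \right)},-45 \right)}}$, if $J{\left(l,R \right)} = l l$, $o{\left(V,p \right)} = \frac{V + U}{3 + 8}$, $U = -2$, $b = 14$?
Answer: $3 \sqrt{5399} \approx 220.43$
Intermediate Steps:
$o{\left(V,p \right)} = - \frac{2}{11} + \frac{V}{11}$ ($o{\left(V,p \right)} = \frac{V - 2}{3 + 8} = \frac{-2 + V}{11} = \left(-2 + V\right) \frac{1}{11} = - \frac{2}{11} + \frac{V}{11}$)
$J{\left(l,R \right)} = l^{2}$
$M{\left(D,E \right)} = 137$ ($M{\left(D,E \right)} = -7 + 12^{2} = -7 + 144 = 137$)
$\sqrt{48454 + M{\left(o{\left(b,15 \right)},-45 \right)}} = \sqrt{48454 + 137} = \sqrt{48591} = 3 \sqrt{5399}$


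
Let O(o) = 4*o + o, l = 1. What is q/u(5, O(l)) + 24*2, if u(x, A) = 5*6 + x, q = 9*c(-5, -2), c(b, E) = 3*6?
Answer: 1842/35 ≈ 52.629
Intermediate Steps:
c(b, E) = 18
q = 162 (q = 9*18 = 162)
O(o) = 5*o
u(x, A) = 30 + x
q/u(5, O(l)) + 24*2 = 162/(30 + 5) + 24*2 = 162/35 + 48 = 1842/35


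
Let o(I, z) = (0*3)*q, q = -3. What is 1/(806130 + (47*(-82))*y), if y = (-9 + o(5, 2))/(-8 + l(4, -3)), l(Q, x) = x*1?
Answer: 11/8832744 ≈ 1.2454e-6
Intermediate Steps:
o(I, z) = 0 (o(I, z) = (0*3)*(-3) = 0*(-3) = 0)
l(Q, x) = x
y = 9/11 (y = (-9 + 0)/(-8 - 3) = -9/(-11) = -9*(-1/11) = 9/11 ≈ 0.81818)
1/(806130 + (47*(-82))*y) = 1/(806130 + (47*(-82))*(9/11)) = 1/(806130 - 3854*9/11) = 1/(806130 - 34686/11) = 1/(8832744/11) = 11/8832744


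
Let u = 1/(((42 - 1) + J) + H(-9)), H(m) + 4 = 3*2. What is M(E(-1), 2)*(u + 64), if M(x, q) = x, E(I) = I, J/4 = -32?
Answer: -5439/85 ≈ -63.988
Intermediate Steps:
J = -128 (J = 4*(-32) = -128)
H(m) = 2 (H(m) = -4 + 3*2 = -4 + 6 = 2)
u = -1/85 (u = 1/(((42 - 1) - 128) + 2) = 1/((41 - 128) + 2) = 1/(-87 + 2) = 1/(-85) = -1/85 ≈ -0.011765)
M(E(-1), 2)*(u + 64) = -(-1/85 + 64) = -1*5439/85 = -5439/85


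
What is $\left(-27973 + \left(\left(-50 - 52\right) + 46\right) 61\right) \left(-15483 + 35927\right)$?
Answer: $-641716716$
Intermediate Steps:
$\left(-27973 + \left(\left(-50 - 52\right) + 46\right) 61\right) \left(-15483 + 35927\right) = \left(-27973 + \left(-102 + 46\right) 61\right) 20444 = \left(-27973 - 3416\right) 20444 = \left(-31389\right) 20444 = -641716716$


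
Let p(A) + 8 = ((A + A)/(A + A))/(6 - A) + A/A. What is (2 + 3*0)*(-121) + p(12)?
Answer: -1495/6 ≈ -249.17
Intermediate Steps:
p(A) = -7 + 1/(6 - A) (p(A) = -8 + (((A + A)/(A + A))/(6 - A) + A/A) = -8 + (((2*A)/((2*A)))/(6 - A) + 1) = -8 + (((2*A)*(1/(2*A)))/(6 - A) + 1) = -8 + (1/(6 - A) + 1) = -8 + (1 + 1/(6 - A)) = -7 + 1/(6 - A))
(2 + 3*0)*(-121) + p(12) = (2 + 3*0)*(-121) + (41 - 7*12)/(-6 + 12) = (2 + 0)*(-121) + (41 - 84)/6 = 2*(-121) + (⅙)*(-43) = -242 - 43/6 = -1495/6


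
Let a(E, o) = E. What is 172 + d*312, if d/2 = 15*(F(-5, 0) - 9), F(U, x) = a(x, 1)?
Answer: -84068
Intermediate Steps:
F(U, x) = x
d = -270 (d = 2*(15*(0 - 9)) = 2*(15*(-9)) = 2*(-135) = -270)
172 + d*312 = 172 - 270*312 = 172 - 84240 = -84068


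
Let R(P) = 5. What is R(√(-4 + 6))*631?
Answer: 3155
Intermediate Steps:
R(√(-4 + 6))*631 = 5*631 = 3155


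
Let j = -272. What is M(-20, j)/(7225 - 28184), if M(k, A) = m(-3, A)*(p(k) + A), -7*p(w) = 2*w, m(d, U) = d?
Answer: -5592/146713 ≈ -0.038115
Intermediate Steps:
p(w) = -2*w/7
M(k, A) = -3*A + 6*k/7 (M(k, A) = -3*(-2*k/7 + A) = -3*(A - 2*k/7) = -3*A + 6*k/7)
M(-20, j)/(7225 - 28184) = (-3*(-272) + (6/7)*(-20))/(7225 - 28184) = (816 - 120/7)/(-20959) = (5592/7)*(-1/20959) = -5592/146713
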